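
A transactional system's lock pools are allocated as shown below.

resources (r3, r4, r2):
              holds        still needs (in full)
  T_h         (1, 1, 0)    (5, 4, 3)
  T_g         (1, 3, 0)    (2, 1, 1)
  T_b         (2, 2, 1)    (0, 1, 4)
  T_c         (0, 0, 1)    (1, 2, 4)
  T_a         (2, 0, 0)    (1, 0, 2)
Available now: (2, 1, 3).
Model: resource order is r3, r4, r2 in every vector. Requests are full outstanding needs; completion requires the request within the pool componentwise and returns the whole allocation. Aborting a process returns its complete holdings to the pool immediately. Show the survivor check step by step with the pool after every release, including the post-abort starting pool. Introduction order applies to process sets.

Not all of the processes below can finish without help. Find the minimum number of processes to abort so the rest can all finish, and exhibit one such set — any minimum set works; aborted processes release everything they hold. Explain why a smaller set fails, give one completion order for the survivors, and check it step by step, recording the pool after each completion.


Abort T_c.
Key observation: T_b had no path to completion before; after the abort of T_c ((0, 0, 1) returned), step 3 is where it fits.
No smaller set exists: with zero aborts the deadlock remains.
Survivors finish in the order: T_g, T_a, T_b, T_h. Step-by-step check (pool after the aborts first):
  pool = (2, 1, 4)
  T_g: need (2, 1, 1) fits (2, 1, 4); releases (1, 3, 0), pool now (3, 4, 4)
  T_a: need (1, 0, 2) fits (3, 4, 4); releases (2, 0, 0), pool now (5, 4, 4)
  T_b: need (0, 1, 4) fits (5, 4, 4); releases (2, 2, 1), pool now (7, 6, 5)
  T_h: need (5, 4, 3) fits (7, 6, 5); releases (1, 1, 0), pool now (8, 7, 5)


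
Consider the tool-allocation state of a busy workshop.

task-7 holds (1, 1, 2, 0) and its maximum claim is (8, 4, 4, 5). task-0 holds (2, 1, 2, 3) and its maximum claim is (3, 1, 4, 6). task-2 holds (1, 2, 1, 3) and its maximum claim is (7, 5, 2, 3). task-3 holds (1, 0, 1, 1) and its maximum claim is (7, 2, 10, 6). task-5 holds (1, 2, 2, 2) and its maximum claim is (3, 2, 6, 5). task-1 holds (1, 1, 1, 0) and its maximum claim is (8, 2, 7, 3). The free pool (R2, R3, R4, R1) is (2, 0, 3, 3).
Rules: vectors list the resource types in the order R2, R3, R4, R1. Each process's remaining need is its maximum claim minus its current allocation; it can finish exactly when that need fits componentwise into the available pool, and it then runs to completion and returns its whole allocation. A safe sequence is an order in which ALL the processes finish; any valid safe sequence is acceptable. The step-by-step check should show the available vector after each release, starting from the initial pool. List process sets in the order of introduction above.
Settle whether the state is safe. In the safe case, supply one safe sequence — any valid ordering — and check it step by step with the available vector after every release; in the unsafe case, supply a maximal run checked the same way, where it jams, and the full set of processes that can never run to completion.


UNSAFE — no complete ordering exists.
Key observation: no order helps: past task-0, task-5, the free pool tops out at (5, 3, 7, 8), below what each blocked process needs in R2.
Going as far as possible: task-0, task-5; after that, nothing fits. Walking it through:
  pool = (2, 0, 3, 3)
  run task-0 (needs (1, 0, 2, 3), free (2, 0, 3, 3)); after release of (2, 1, 2, 3) the pool is (4, 1, 5, 6)
  run task-5 (needs (2, 0, 4, 3), free (4, 1, 5, 6)); after release of (1, 2, 2, 2) the pool is (5, 3, 7, 8)
  task-7 still needs (7, 3, 2, 5) but only (5, 3, 7, 8) is free — short on R2
  task-2 still needs (6, 3, 1, 0) but only (5, 3, 7, 8) is free — short on R2
  task-3 still needs (6, 2, 9, 5) but only (5, 3, 7, 8) is free — short on R2 and R4
  task-1 still needs (7, 1, 6, 3) but only (5, 3, 7, 8) is free — short on R2
Processes that can never finish: task-7, task-2, task-3 and task-1.


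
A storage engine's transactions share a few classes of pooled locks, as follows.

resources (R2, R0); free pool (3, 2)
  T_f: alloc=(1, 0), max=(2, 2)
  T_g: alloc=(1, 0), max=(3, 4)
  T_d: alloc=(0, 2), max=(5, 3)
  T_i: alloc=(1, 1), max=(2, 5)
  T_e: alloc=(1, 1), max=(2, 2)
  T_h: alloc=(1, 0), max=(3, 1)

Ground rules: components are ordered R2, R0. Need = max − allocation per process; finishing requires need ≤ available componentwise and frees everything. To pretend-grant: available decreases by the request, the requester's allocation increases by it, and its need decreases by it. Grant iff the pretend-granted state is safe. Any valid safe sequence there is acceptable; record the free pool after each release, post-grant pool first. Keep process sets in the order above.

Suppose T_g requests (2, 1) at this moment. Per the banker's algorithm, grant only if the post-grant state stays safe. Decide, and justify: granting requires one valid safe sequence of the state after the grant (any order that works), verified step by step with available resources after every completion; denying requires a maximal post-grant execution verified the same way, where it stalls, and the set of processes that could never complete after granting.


DENY. Granting would leave the state unsafe.
Key observation: after T_e, T_h, T_f the pool peaks at (4, 2), and each blocked process is short somewhere: T_g on R0; T_d on R2; T_i on R0.
Pretend the grant happened; the run T_e, T_h, T_f goes as far as possible. Verifying each step:
  pool = (1, 1)
  T_e needs (1, 1) <= (1, 1) -> finishes; pool += (1, 1) = (2, 2)
  T_h needs (2, 1) <= (2, 2) -> finishes; pool += (1, 0) = (3, 2)
  T_f needs (1, 2) <= (3, 2) -> finishes; pool += (1, 0) = (4, 2)
  blocked: T_g wants (0, 3), pool (4, 2) — not enough R0
  blocked: T_d wants (5, 1), pool (4, 2) — not enough R2
  blocked: T_i wants (1, 4), pool (4, 2) — not enough R0
Had the request been granted, T_g, T_d and T_i could never finish.


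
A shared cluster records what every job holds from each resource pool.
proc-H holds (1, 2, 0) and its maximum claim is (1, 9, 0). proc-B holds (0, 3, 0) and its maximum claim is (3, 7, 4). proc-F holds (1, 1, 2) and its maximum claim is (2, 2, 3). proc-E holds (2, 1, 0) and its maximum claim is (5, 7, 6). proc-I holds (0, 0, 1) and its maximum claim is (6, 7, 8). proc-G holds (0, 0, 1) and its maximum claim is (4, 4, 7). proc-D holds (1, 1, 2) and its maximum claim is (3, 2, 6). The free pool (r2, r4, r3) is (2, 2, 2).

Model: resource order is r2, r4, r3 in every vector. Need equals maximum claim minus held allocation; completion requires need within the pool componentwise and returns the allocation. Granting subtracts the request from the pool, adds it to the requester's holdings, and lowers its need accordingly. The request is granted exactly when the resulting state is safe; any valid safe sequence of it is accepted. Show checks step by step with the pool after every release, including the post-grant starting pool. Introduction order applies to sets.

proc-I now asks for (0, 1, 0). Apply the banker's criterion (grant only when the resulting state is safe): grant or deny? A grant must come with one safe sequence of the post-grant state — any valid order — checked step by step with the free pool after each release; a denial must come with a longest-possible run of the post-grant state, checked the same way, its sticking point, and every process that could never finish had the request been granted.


DENY — the pretend-granted state is unsafe.
Key observation: r4 is the bottleneck — with proc-F, proc-D done the pool holds (4, 3, 6), short of every remaining need.
Pretend the grant happened; the run proc-F, proc-D goes as far as possible. Walking it through:
  pool = (2, 1, 2)
  proc-F needs (1, 1, 1) <= (2, 1, 2) -> finishes; pool += (1, 1, 2) = (3, 2, 4)
  proc-D needs (2, 1, 4) <= (3, 2, 4) -> finishes; pool += (1, 1, 2) = (4, 3, 6)
  blocked: proc-H wants (0, 7, 0), pool (4, 3, 6) — not enough r4
  blocked: proc-B wants (3, 4, 4), pool (4, 3, 6) — not enough r4
  blocked: proc-E wants (3, 6, 6), pool (4, 3, 6) — not enough r4
  blocked: proc-I wants (6, 6, 7), pool (4, 3, 6) — not enough r2, r4 and r3
  blocked: proc-G wants (4, 4, 6), pool (4, 3, 6) — not enough r4
Post-grant, the permanently blocked set is proc-H, proc-B, proc-E, proc-I and proc-G.


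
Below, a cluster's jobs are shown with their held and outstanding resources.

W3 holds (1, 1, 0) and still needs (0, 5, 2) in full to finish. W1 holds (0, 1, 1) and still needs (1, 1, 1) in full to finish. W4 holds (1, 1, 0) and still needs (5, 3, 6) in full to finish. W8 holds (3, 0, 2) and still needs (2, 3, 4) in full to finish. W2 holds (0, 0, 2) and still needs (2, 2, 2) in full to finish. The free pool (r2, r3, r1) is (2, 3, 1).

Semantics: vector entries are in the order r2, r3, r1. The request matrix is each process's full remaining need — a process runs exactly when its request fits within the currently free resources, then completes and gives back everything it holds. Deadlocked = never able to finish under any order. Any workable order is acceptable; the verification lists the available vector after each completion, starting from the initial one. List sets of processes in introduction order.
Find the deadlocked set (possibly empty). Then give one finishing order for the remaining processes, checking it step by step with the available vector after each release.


The deadlocked set is empty.
Key observation: W1 leads a chain of completions in which each release enables another process.
The rest can finish in the order W1, W2, W8, W4, W3. Check, step by step:
  pool = (2, 3, 1)
  W1: need (1, 1, 1) fits (2, 3, 1); releases (0, 1, 1), pool now (2, 4, 2)
  W2: need (2, 2, 2) fits (2, 4, 2); releases (0, 0, 2), pool now (2, 4, 4)
  W8: need (2, 3, 4) fits (2, 4, 4); releases (3, 0, 2), pool now (5, 4, 6)
  W4: need (5, 3, 6) fits (5, 4, 6); releases (1, 1, 0), pool now (6, 5, 6)
  W3: need (0, 5, 2) fits (6, 5, 6); releases (1, 1, 0), pool now (7, 6, 6)


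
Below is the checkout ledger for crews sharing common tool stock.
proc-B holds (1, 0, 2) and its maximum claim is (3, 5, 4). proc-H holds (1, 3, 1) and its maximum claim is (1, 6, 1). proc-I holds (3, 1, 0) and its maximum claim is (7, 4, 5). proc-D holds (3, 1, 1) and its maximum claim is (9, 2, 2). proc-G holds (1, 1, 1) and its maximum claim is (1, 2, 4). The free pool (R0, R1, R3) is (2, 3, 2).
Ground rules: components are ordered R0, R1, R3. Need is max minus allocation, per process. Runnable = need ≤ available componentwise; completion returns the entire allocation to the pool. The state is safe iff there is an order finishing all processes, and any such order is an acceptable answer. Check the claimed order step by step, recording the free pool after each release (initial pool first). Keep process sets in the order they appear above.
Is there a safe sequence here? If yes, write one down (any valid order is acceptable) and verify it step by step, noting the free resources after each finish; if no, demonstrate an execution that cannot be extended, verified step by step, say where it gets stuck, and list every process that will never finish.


SAFE, for example via the order proc-H, proc-B, proc-I, proc-D, proc-G.
Key observation: proc-H marks the first exact bind of the order: its need (0, 3, 0) fits the free (2, 3, 2) with zero slack on a requested resource.
Check, step by step:
  pool = (2, 3, 2)
  proc-H: need (0, 3, 0) fits (2, 3, 2); releases (1, 3, 1), pool now (3, 6, 3)
  proc-B: need (2, 5, 2) fits (3, 6, 3); releases (1, 0, 2), pool now (4, 6, 5)
  proc-I: need (4, 3, 5) fits (4, 6, 5); releases (3, 1, 0), pool now (7, 7, 5)
  proc-D: need (6, 1, 1) fits (7, 7, 5); releases (3, 1, 1), pool now (10, 8, 6)
  proc-G: need (0, 1, 3) fits (10, 8, 6); releases (1, 1, 1), pool now (11, 9, 7)


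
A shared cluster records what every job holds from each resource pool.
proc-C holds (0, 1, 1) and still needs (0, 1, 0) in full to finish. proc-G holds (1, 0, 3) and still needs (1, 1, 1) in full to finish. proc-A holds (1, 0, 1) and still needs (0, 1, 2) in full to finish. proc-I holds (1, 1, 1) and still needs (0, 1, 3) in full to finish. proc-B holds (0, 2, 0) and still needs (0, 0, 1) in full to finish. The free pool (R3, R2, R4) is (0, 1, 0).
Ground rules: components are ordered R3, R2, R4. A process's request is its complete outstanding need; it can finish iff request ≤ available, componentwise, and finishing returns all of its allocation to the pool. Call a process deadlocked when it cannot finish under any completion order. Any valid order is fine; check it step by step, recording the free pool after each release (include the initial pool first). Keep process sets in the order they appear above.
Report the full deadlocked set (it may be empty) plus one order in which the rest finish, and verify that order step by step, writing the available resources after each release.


Deadlocked set: proc-G, proc-A and proc-I.
Key observation: after proc-C, proc-B the pool peaks at (0, 4, 1), and each blocked process is short somewhere: proc-G on R3; proc-A on R4; proc-I on R4.
One completion order for the rest: proc-C, proc-B. Step-by-step check:
  pool = (0, 1, 0)
  proc-C needs (0, 1, 0) <= (0, 1, 0) -> finishes; pool += (0, 1, 1) = (0, 2, 1)
  proc-B needs (0, 0, 1) <= (0, 2, 1) -> finishes; pool += (0, 2, 0) = (0, 4, 1)
None of the blocked processes ever fits:
  proc-G cannot run: need (1, 1, 1) vs free (0, 4, 1) (insufficient R3)
  proc-A cannot run: need (0, 1, 2) vs free (0, 4, 1) (insufficient R4)
  proc-I cannot run: need (0, 1, 3) vs free (0, 4, 1) (insufficient R4)


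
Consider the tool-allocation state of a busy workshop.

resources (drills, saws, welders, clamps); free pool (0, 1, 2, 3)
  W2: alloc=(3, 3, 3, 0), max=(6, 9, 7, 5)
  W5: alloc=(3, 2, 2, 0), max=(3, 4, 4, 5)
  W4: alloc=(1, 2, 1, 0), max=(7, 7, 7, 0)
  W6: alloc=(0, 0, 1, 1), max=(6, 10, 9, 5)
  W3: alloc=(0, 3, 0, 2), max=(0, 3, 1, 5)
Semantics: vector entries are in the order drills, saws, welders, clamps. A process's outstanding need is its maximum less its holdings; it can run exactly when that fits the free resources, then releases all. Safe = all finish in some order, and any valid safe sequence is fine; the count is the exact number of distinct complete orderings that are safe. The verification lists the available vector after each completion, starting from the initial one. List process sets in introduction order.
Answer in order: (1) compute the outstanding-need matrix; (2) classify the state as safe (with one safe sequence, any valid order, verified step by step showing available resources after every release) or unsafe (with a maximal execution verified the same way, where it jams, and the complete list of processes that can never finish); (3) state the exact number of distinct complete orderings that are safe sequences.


(1) Remaining need (order drills, saws, welders, clamps):
  W2: (3, 6, 4, 5)
  W5: (0, 2, 2, 5)
  W4: (6, 5, 6, 0)
  W6: (6, 10, 8, 4)
  W3: (0, 0, 1, 3)
(2) The state is SAFE; one workable sequence: W3, W5, W2, W4, W6.
Key observation: the first exact fit in this order is W3 — it needs (0, 0, 1, 3) with (0, 1, 2, 3) free, meeting a requested resource to the last unit.
Step-by-step check:
  pool = (0, 1, 2, 3)
  W3: need (0, 0, 1, 3) fits (0, 1, 2, 3); releases (0, 3, 0, 2), pool now (0, 4, 2, 5)
  W5: need (0, 2, 2, 5) fits (0, 4, 2, 5); releases (3, 2, 2, 0), pool now (3, 6, 4, 5)
  W2: need (3, 6, 4, 5) fits (3, 6, 4, 5); releases (3, 3, 3, 0), pool now (6, 9, 7, 5)
  W4: need (6, 5, 6, 0) fits (6, 9, 7, 5); releases (1, 2, 1, 0), pool now (7, 11, 8, 5)
  W6: need (6, 10, 8, 4) fits (7, 11, 8, 5); releases (0, 0, 1, 1), pool now (7, 11, 9, 6)
(3) The exact count: 1 of the possible complete orderings is a safe sequence.


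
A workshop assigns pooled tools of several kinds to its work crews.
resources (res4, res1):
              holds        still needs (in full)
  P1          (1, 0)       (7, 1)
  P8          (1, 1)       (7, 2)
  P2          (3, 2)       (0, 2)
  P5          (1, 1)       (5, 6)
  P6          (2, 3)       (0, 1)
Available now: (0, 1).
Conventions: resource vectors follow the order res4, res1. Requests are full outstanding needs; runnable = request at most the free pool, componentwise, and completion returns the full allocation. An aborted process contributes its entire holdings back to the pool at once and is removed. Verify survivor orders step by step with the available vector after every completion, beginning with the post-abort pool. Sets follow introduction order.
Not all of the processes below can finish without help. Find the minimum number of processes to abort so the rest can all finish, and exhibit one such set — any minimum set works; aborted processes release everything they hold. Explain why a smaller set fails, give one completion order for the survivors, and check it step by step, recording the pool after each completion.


Abort P8.
Key observation: before aborting P8, P1 was permanently blocked — no order could ever run it; afterwards it completes at step 4.
No smaller set exists: with zero aborts the deadlock remains.
The survivors complete as P2, P6, P5, P1. Step-by-step check (starting from the post-abort pool):
  pool = (1, 2)
  P2 needs (0, 2) <= (1, 2) -> finishes; pool += (3, 2) = (4, 4)
  P6 needs (0, 1) <= (4, 4) -> finishes; pool += (2, 3) = (6, 7)
  P5 needs (5, 6) <= (6, 7) -> finishes; pool += (1, 1) = (7, 8)
  P1 needs (7, 1) <= (7, 8) -> finishes; pool += (1, 0) = (8, 8)


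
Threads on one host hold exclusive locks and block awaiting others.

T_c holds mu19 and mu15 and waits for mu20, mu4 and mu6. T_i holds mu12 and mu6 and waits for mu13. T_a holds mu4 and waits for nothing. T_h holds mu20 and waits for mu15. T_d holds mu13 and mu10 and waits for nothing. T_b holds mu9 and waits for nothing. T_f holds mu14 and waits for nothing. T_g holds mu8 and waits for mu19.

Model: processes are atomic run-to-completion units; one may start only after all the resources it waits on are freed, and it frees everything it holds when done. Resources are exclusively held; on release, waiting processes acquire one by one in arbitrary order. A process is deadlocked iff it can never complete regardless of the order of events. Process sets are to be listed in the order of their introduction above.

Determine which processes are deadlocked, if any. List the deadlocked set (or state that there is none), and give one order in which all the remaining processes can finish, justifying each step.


The deadlocked set is T_c, T_h and T_g.
Key observation: the knot is the closed ring of waits T_c -> T_h -> T_c; T_g waits into the deadlock from upstream.
One completion order for the rest: T_d, T_a, T_f, T_b, T_i.
Step-by-step check:
  T_d waits on nothing -> runs at once and releases mu13 and mu10
  T_a waits on nothing -> runs at once and releases mu4
  T_f waits on nothing -> runs at once and releases mu14
  T_b waits on nothing -> runs at once and releases mu9
  T_i waits on mu13 — all released -> runs and releases mu12 and mu6


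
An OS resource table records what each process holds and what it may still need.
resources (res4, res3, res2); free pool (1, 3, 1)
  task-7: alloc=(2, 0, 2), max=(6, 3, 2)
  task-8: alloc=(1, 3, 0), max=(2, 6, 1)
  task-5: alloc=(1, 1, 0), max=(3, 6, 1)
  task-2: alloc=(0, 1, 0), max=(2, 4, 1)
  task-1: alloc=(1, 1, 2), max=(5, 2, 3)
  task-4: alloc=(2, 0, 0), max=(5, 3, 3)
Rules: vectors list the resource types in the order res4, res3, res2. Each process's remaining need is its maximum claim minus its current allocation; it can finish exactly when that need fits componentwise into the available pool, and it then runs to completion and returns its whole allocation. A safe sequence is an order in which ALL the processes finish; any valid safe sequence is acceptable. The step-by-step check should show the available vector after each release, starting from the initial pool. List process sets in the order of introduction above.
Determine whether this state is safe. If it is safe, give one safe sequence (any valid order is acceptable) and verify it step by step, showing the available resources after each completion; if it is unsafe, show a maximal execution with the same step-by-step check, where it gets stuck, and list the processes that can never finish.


The state is UNSAFE.
Key observation: after task-8, task-2, task-5 the pool peaks at (3, 8, 1), and each blocked process is short somewhere: task-7 on res4; task-1 on res4; task-4 on res2.
The run task-8, task-2, task-5 cannot be extended any further. Step-by-step check:
  pool = (1, 3, 1)
  run task-8 (needs (1, 3, 1), free (1, 3, 1)); after release of (1, 3, 0) the pool is (2, 6, 1)
  run task-2 (needs (2, 3, 1), free (2, 6, 1)); after release of (0, 1, 0) the pool is (2, 7, 1)
  run task-5 (needs (2, 5, 1), free (2, 7, 1)); after release of (1, 1, 0) the pool is (3, 8, 1)
  task-7 still needs (4, 3, 0) but only (3, 8, 1) is free — short on res4
  task-1 still needs (4, 1, 1) but only (3, 8, 1) is free — short on res4
  task-4 still needs (3, 3, 3) but only (3, 8, 1) is free — short on res2
Permanently blocked: task-7, task-1 and task-4.


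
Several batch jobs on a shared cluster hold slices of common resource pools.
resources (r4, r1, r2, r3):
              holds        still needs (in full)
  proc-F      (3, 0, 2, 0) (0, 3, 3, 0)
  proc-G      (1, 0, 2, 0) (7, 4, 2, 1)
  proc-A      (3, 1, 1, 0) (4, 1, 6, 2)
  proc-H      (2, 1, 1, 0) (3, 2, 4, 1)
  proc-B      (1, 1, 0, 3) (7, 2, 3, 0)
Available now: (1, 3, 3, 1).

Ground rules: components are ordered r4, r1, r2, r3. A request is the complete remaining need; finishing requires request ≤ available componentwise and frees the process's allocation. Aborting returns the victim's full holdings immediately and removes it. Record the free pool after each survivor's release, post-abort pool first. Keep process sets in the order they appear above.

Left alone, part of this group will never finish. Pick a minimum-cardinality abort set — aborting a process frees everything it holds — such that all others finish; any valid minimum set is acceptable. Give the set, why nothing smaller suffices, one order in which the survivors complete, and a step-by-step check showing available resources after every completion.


Minimum abort set: proc-B.
Key observation: the returned (1, 1, 0, 3) from proc-B is what brings proc-G — unrunnable before, under any order — into play at step 3.
Why nothing smaller works: aborting no one leaves the state deadlocked as given.
The survivors complete as proc-F, proc-H, proc-G, proc-A. Verifying each step (starting from the post-abort pool):
  pool = (2, 4, 3, 4)
  proc-F needs (0, 3, 3, 0) <= (2, 4, 3, 4) -> finishes; pool += (3, 0, 2, 0) = (5, 4, 5, 4)
  proc-H needs (3, 2, 4, 1) <= (5, 4, 5, 4) -> finishes; pool += (2, 1, 1, 0) = (7, 5, 6, 4)
  proc-G needs (7, 4, 2, 1) <= (7, 5, 6, 4) -> finishes; pool += (1, 0, 2, 0) = (8, 5, 8, 4)
  proc-A needs (4, 1, 6, 2) <= (8, 5, 8, 4) -> finishes; pool += (3, 1, 1, 0) = (11, 6, 9, 4)


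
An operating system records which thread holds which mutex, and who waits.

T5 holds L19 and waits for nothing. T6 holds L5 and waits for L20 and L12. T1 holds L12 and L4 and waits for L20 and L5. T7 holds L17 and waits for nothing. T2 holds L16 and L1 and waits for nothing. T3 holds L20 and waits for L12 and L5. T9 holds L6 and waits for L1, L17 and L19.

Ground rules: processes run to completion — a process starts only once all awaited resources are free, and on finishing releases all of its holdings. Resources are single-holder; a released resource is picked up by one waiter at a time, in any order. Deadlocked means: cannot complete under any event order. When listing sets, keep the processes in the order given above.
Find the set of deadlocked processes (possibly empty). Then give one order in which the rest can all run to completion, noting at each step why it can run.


The deadlocked set is T6, T1 and T3.
Key observation: the knot is the closed ring of waits T6 -> T1 -> T6; T3 is caught in further circular waits.
The rest can finish in the order T2, T5, T7, T9.
Verifying each step:
  T2 waits on nothing -> runs at once and releases L16 and L1
  T5 waits on nothing -> runs at once and releases L19
  T7 waits on nothing -> runs at once and releases L17
  T9 waits on L1, L17 and L19 — all released -> runs and releases L6


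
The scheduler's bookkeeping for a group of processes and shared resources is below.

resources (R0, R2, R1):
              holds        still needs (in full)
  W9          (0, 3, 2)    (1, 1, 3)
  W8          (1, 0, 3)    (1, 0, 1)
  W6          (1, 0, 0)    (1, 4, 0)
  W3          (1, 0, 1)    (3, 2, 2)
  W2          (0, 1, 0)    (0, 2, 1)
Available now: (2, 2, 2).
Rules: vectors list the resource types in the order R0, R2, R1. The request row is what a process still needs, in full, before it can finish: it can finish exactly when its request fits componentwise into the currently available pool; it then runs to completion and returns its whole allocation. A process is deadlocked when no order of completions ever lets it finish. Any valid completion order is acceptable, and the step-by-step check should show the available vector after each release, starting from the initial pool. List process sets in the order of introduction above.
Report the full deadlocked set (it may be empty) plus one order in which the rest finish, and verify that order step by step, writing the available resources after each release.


Nothing here is deadlocked.
Key observation: W2 fits the free pool immediately, and its release cascades until everyone finishes.
A valid finishing order for the others: W2, W8, W3, W9, W6. Verifying each step:
  pool = (2, 2, 2)
  run W2 (needs (0, 2, 1), free (2, 2, 2)); after release of (0, 1, 0) the pool is (2, 3, 2)
  run W8 (needs (1, 0, 1), free (2, 3, 2)); after release of (1, 0, 3) the pool is (3, 3, 5)
  run W3 (needs (3, 2, 2), free (3, 3, 5)); after release of (1, 0, 1) the pool is (4, 3, 6)
  run W9 (needs (1, 1, 3), free (4, 3, 6)); after release of (0, 3, 2) the pool is (4, 6, 8)
  run W6 (needs (1, 4, 0), free (4, 6, 8)); after release of (1, 0, 0) the pool is (5, 6, 8)


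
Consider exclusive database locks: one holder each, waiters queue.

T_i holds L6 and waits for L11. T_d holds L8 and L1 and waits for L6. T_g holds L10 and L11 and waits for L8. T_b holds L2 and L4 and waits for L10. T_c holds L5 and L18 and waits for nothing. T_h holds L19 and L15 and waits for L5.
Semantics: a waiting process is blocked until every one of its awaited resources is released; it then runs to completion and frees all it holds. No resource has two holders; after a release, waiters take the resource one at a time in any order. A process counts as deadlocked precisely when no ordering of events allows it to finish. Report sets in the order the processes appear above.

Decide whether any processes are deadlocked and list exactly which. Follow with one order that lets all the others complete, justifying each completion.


The deadlocked set is T_i, T_d, T_g and T_b.
Key observation: T_i -> T_g -> T_d -> T_i is a circular wait — nothing in it can go first; T_b waits into the deadlock from upstream.
A valid finishing order for the others: T_c, T_h.
Verifying each step:
  T_c: no waits; runs immediately, freeing L5 and L18
  T_h waits on L5 — all released -> runs and releases L19 and L15


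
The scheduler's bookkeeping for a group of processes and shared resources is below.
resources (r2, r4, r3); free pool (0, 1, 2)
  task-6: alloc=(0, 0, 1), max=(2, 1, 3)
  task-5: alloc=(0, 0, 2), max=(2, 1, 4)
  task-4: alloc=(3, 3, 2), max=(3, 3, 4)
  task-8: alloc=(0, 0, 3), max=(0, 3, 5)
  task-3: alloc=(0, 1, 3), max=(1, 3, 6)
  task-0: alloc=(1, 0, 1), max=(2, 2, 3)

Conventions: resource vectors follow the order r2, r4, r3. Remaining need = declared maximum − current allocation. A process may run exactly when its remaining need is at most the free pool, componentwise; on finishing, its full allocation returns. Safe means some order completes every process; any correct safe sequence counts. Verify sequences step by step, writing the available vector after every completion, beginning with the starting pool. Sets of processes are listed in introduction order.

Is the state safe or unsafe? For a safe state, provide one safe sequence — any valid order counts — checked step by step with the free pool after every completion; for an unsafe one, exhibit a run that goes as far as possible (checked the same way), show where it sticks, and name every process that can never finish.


SAFE, for example via the order task-4, task-5, task-3, task-8, task-0, task-6.
Key observation: the first exact fit in this order is task-4 — it needs (0, 0, 2) with (0, 1, 2) free, meeting a requested resource to the last unit.
Walking it through:
  pool = (0, 1, 2)
  task-4 needs (0, 0, 2) <= (0, 1, 2) -> finishes; pool += (3, 3, 2) = (3, 4, 4)
  task-5 needs (2, 1, 2) <= (3, 4, 4) -> finishes; pool += (0, 0, 2) = (3, 4, 6)
  task-3 needs (1, 2, 3) <= (3, 4, 6) -> finishes; pool += (0, 1, 3) = (3, 5, 9)
  task-8 needs (0, 3, 2) <= (3, 5, 9) -> finishes; pool += (0, 0, 3) = (3, 5, 12)
  task-0 needs (1, 2, 2) <= (3, 5, 12) -> finishes; pool += (1, 0, 1) = (4, 5, 13)
  task-6 needs (2, 1, 2) <= (4, 5, 13) -> finishes; pool += (0, 0, 1) = (4, 5, 14)


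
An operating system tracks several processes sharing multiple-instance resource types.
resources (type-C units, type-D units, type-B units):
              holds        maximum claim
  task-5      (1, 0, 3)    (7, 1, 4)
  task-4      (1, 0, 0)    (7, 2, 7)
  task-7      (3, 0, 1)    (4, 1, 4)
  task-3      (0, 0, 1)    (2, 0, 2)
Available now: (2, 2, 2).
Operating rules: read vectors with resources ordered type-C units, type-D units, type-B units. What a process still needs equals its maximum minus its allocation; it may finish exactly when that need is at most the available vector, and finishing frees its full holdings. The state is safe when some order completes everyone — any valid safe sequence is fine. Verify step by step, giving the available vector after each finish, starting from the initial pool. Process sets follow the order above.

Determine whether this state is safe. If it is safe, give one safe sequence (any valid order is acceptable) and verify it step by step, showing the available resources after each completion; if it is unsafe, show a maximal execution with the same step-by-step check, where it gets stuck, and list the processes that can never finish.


The state is UNSAFE.
Key observation: the pool after task-3, task-7 is (5, 2, 4); every surviving request exceeds it in type-C units, so progress ends there.
The run task-3, task-7 cannot be extended any further. Step-by-step check:
  pool = (2, 2, 2)
  task-3 needs (2, 0, 1) <= (2, 2, 2) -> finishes; pool += (0, 0, 1) = (2, 2, 3)
  task-7 needs (1, 1, 3) <= (2, 2, 3) -> finishes; pool += (3, 0, 1) = (5, 2, 4)
  task-5 cannot run: need (6, 1, 1) vs free (5, 2, 4) (insufficient type-C units)
  task-4 cannot run: need (6, 2, 7) vs free (5, 2, 4) (insufficient type-C units and type-B units)
Never able to finish: task-5 and task-4.


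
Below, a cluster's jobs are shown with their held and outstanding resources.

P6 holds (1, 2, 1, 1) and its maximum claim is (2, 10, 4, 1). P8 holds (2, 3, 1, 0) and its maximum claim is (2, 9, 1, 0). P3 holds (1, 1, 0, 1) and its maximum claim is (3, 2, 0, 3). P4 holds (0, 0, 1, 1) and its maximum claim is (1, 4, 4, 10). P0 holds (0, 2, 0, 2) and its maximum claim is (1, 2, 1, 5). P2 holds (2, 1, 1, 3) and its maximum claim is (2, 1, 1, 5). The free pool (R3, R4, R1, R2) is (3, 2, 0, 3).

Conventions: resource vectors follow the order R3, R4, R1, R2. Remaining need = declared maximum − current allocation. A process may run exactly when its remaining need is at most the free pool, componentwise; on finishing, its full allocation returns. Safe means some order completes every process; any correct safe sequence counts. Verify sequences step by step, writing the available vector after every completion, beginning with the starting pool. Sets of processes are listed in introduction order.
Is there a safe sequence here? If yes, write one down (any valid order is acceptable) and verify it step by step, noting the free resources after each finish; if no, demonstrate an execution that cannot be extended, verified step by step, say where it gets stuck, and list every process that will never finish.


UNSAFE — no complete ordering exists.
Key observation: after P2, P3, P0, P8 complete, (8, 9, 2, 9) is the best the pool ever gets, yet each leftover process wants more R1.
A maximal execution: P2, P3, P0, P8 — then nothing else fits. Verifying each step:
  pool = (3, 2, 0, 3)
  P2: need (0, 0, 0, 2) fits (3, 2, 0, 3); releases (2, 1, 1, 3), pool now (5, 3, 1, 6)
  P3: need (2, 1, 0, 2) fits (5, 3, 1, 6); releases (1, 1, 0, 1), pool now (6, 4, 1, 7)
  P0: need (1, 0, 1, 3) fits (6, 4, 1, 7); releases (0, 2, 0, 2), pool now (6, 6, 1, 9)
  P8: need (0, 6, 0, 0) fits (6, 6, 1, 9); releases (2, 3, 1, 0), pool now (8, 9, 2, 9)
  P6 cannot run: need (1, 8, 3, 0) vs free (8, 9, 2, 9) (insufficient R1)
  P4 cannot run: need (1, 4, 3, 9) vs free (8, 9, 2, 9) (insufficient R1)
Never able to finish: P6 and P4.


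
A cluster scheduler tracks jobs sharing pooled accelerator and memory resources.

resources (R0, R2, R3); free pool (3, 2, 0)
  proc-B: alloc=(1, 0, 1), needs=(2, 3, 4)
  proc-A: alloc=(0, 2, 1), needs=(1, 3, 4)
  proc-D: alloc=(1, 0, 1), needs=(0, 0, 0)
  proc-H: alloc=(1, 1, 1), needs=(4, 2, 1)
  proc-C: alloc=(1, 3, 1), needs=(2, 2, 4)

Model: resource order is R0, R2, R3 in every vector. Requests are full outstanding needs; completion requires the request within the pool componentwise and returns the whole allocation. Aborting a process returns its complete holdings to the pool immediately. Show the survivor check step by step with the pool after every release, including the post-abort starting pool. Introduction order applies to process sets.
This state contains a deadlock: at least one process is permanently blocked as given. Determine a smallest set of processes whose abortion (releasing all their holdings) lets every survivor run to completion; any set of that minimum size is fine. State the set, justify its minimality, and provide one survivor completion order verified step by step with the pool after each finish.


Minimum abort set: proc-B and proc-A.
Key observation: proc-C was stuck for good until proc-B and proc-A gave back (1, 2, 2); in the order shown it finishes at step 3.
Why nothing smaller works — every single abort fails: proc-B alone leaves proc-A blocked (short on R3); proc-A alone leaves proc-B blocked (short on R3); proc-D alone leaves proc-B blocked (short on R3); proc-H alone leaves proc-B blocked (short on R3); proc-C alone leaves proc-B blocked (short on R3).
The survivors complete as proc-D, proc-H, proc-C. Verifying each step (starting from the post-abort pool):
  pool = (4, 4, 2)
  run proc-D (needs (0, 0, 0), free (4, 4, 2)); after release of (1, 0, 1) the pool is (5, 4, 3)
  run proc-H (needs (4, 2, 1), free (5, 4, 3)); after release of (1, 1, 1) the pool is (6, 5, 4)
  run proc-C (needs (2, 2, 4), free (6, 5, 4)); after release of (1, 3, 1) the pool is (7, 8, 5)


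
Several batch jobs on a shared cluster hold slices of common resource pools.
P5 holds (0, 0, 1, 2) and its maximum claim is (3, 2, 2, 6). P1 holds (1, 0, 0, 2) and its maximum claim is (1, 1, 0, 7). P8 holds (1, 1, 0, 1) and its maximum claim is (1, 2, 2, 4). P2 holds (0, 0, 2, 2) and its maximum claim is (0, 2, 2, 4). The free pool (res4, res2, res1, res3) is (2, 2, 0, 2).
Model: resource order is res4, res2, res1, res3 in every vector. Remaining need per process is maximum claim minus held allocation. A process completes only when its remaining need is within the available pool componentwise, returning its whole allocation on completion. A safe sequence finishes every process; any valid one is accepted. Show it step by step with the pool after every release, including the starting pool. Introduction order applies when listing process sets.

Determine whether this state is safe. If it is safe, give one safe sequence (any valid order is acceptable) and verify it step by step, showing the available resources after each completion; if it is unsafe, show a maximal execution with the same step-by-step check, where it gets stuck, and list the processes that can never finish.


SAFE. One safe sequence: P2, P8, P1, P5.
Key observation: the first exact fit in this order is P2 — it needs (0, 2, 0, 2) with (2, 2, 0, 2) free, meeting a requested resource to the last unit.
Check, step by step:
  pool = (2, 2, 0, 2)
  P2: need (0, 2, 0, 2) fits (2, 2, 0, 2); releases (0, 0, 2, 2), pool now (2, 2, 2, 4)
  P8: need (0, 1, 2, 3) fits (2, 2, 2, 4); releases (1, 1, 0, 1), pool now (3, 3, 2, 5)
  P1: need (0, 1, 0, 5) fits (3, 3, 2, 5); releases (1, 0, 0, 2), pool now (4, 3, 2, 7)
  P5: need (3, 2, 1, 4) fits (4, 3, 2, 7); releases (0, 0, 1, 2), pool now (4, 3, 3, 9)


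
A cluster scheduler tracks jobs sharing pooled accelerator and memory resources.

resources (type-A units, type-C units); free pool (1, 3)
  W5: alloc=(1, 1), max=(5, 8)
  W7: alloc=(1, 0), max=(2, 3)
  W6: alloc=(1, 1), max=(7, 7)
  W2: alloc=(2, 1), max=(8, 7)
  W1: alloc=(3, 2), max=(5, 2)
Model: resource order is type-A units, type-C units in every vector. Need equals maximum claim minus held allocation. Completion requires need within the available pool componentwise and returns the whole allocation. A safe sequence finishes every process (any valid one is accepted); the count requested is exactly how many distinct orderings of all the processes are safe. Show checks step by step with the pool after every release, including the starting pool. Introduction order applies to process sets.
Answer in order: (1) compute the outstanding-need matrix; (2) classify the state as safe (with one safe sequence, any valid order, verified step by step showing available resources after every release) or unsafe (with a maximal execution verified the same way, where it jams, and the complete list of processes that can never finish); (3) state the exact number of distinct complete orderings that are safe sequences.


(1) Remaining need (order type-A units, type-C units):
  W5: (4, 7)
  W7: (1, 3)
  W6: (6, 6)
  W2: (6, 6)
  W1: (2, 0)
(2) UNSAFE.
Key observation: W7, W1 can finish, but then (5, 5) is all there is, and the blocked group's type-C units demands exceed it.
The run W7, W1 cannot be extended any further. Check, step by step:
  pool = (1, 3)
  W7 needs (1, 3) <= (1, 3) -> finishes; pool += (1, 0) = (2, 3)
  W1 needs (2, 0) <= (2, 3) -> finishes; pool += (3, 2) = (5, 5)
  W5 still needs (4, 7) but only (5, 5) is free — short on type-C units
  W6 still needs (6, 6) but only (5, 5) is free — short on type-A units and type-C units
  W2 still needs (6, 6) but only (5, 5) is free — short on type-A units and type-C units
Never able to finish: W5, W6 and W2.
(3) The exact count: 0 of the possible complete orderings are safe sequences.


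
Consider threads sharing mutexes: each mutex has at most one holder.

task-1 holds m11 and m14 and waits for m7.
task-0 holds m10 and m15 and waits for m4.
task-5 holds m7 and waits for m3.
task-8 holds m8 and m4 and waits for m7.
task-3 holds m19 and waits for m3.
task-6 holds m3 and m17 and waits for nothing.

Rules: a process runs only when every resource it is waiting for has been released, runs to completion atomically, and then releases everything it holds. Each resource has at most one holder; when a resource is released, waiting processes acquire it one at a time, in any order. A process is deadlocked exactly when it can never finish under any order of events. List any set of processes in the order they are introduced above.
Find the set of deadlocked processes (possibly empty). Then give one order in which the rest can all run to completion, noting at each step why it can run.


No process is deadlocked.
Key observation: every chain of waits terminates; starting from the processes that wait on nothing, all the rest unlock in turn.
The rest can finish in the order task-6, task-5, task-8, task-3, task-0, task-1.
Verifying each step:
  task-6 waits on nothing -> runs at once and releases m3 and m17
  run task-5 (all its waits — m3 — are resolved); releases m7
  run task-8 (all its waits — m7 — are resolved); releases m8 and m4
  run task-3 (all its waits — m3 — are resolved); releases m19
  run task-0 (all its waits — m4 — are resolved); releases m10 and m15
  run task-1 (all its waits — m7 — are resolved); releases m11 and m14
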